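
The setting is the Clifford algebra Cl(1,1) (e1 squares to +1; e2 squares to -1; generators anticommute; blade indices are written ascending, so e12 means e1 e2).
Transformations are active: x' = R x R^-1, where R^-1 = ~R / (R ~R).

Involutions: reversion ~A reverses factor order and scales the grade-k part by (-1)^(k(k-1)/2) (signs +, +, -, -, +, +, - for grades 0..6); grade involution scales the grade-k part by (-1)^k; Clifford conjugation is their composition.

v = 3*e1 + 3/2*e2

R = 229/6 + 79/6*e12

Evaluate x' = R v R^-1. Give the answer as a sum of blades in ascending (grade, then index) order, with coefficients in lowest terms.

~R = 229/6 - 79/6*e12, and R ~R = 3850/3, so R^-1 = ~R / (3850/3).
R v = 379/4*e1 + 71/4*e2
Answer: 40591/15400*e1 - 6841/15400*e2


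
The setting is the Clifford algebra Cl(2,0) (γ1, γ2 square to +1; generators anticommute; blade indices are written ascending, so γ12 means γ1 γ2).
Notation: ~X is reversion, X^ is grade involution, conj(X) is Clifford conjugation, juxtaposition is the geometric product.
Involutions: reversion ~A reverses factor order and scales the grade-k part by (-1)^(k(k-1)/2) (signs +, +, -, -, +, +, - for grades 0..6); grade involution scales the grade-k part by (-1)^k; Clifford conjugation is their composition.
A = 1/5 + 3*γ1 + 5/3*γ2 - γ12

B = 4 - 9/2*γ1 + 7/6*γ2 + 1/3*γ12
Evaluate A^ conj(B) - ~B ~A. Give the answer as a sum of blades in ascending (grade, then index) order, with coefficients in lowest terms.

first term: -499/45 - 472/45*γ1 - 7/5*γ2 + 104/15*γ12
second term: -469/45 + 422/45*γ1 + 17/5*γ2 - 106/15*γ12
Answer: -2/3 - 298/15*γ1 - 24/5*γ2 + 14*γ12


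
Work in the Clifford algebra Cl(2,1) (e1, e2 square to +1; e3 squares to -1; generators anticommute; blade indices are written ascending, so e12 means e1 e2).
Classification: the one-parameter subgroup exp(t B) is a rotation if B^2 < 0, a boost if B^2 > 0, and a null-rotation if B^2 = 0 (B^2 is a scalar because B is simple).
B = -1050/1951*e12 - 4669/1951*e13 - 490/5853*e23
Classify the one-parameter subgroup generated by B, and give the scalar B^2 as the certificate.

B^2 term by term: the squares give (-1050/1951)^2*(e12)^2 + (-4669/1951)^2*(e13)^2 + (-490/5853)^2*(e23)^2 = 1102500/3806401*(-1) + 21799561/3806401*(+1) + 240100/34257609*(+1) = 49/9 (each basis 2-blade squares to minus the product of its generators' squares); cross terms between blades sharing an index anticommute and cancel. So B^2 = 49/9.
Answer: boost, certificate B^2 = 49/9. Check the certificate: B^2 = 49/9, and that sign is decisive whatever form B takes.


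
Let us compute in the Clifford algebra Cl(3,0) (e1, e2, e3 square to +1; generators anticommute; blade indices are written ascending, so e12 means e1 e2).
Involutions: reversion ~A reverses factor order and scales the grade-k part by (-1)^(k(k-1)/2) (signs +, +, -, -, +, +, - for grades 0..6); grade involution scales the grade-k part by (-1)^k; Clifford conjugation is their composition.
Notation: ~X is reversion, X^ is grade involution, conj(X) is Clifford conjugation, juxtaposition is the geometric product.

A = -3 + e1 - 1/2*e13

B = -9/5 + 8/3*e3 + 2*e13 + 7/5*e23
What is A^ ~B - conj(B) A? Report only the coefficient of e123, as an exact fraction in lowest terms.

first term: 22/5 + 7/15*e1 - 6*e3 - 7/10*e12 + 127/30*e13 + 21/5*e23 + 7/5*e123
second term: 22/5 - 47/15*e1 + 10*e3 + 7/10*e12 + 287/30*e13 + 21/5*e23 - 7/5*e123
Answer: 14/5


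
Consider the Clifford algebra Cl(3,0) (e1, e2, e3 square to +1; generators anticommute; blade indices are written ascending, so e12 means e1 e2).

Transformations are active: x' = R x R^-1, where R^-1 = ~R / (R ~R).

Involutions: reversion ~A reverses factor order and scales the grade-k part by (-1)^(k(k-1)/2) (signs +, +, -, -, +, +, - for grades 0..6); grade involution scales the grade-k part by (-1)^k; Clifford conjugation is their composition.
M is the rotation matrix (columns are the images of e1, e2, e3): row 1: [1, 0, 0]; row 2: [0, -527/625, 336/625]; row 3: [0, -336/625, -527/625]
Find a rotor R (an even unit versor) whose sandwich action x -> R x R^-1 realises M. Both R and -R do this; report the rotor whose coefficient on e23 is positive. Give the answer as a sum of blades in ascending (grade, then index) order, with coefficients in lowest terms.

Method: write R = a + b12*e12 + b13*e13 + b23*e23 with a^2 + b12^2 + b13^2 + b23^2 = 1 (so R^-1 = ~R). Expanding the columns R e_j ~R gives tr M = 4a^2 - 1 and, from the antisymmetric part, M21 - M12 = -4a*b12, M13 - M31 = 4a*b13, M32 - M23 = -4a*b23.
Here tr M = -429/625, so a^2 = (1 + tr M)/4 = 49/625 and a = ±7/25. Taking a = 7/25: M21 - M12 = 0, M13 - M31 = 0, M32 - M23 = -672/625, giving b12 = 0, b13 = 0, b23 = 24/25, i.e. R = 7/25 + 24/25*e23.
Its e23 coefficient is already positive.
Answer: 7/25 + 24/25*e23. Why the constraint matters: R and -R act identically through the sandwich — M has trace -429/625 either way — so only the sign condition on e23 picks one of the two preimages.


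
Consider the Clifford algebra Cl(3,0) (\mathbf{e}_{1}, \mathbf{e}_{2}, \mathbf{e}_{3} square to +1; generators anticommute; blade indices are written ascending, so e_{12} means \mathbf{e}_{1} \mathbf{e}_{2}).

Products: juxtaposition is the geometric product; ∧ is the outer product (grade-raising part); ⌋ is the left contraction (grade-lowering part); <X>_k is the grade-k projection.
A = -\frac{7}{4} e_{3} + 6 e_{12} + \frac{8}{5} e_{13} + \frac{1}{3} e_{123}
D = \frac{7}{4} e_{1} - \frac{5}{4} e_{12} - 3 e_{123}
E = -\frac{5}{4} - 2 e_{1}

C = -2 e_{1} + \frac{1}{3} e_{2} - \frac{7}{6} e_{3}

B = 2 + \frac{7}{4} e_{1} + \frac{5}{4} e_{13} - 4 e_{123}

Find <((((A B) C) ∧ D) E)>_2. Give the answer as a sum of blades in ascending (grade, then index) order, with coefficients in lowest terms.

step 1: -\frac{2}{3} + \frac{35}{16} e_{1} - \frac{989}{60} e_{2} + \frac{177}{10} e_{3} + 19 e_{12} + \frac{501}{80} e_{13} - \frac{83}{12} e_{23} + \frac{2}{3} e_{123}
step 2: -\frac{10987}{360} + \frac{173}{480} e_{1} + \frac{3301}{72} e_{2} + \frac{1873}{120} e_{3} - \frac{23771}{720} e_{12} + \frac{46981}{1440} e_{13} + \frac{4319}{360} e_{23} - \frac{2501}{240} e_{123}
step 3: -\frac{76909}{1440} e_{1} - \frac{505}{12} e_{12} - \frac{13111}{480} e_{13} + \frac{66991}{720} e_{123}
step 4: \frac{76909}{720} + \frac{76909}{1152} e_{1} - \frac{505}{6} e_{2} - \frac{13111}{240} e_{3} + \frac{2525}{48} e_{12} + \frac{13111}{384} e_{13} - \frac{66991}{360} e_{23} - \frac{66991}{576} e_{123}
step 5: \frac{2525}{48} e_{12} + \frac{13111}{384} e_{13} - \frac{66991}{360} e_{23}
Answer: \frac{2525}{48} e_{12} + \frac{13111}{384} e_{13} - \frac{66991}{360} e_{23}


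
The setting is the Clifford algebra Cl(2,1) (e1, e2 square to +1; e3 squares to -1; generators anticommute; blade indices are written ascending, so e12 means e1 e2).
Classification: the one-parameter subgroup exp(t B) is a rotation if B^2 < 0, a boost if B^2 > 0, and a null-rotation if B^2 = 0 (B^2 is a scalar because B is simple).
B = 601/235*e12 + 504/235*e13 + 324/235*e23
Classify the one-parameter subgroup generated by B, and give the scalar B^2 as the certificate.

B^2 term by term: the squares give (601/235)^2*(e12)^2 + (504/235)^2*(e13)^2 + (324/235)^2*(e23)^2 = 361201/55225*(-1) + 254016/55225*(+1) + 104976/55225*(+1) = -1/25 (each basis 2-blade squares to minus the product of its generators' squares); cross terms between blades sharing an index anticommute and cancel. So B^2 = -1/25.
Answer: rotation, certificate B^2 = -1/25. The class reads off the invariant scalar -1/25 directly.


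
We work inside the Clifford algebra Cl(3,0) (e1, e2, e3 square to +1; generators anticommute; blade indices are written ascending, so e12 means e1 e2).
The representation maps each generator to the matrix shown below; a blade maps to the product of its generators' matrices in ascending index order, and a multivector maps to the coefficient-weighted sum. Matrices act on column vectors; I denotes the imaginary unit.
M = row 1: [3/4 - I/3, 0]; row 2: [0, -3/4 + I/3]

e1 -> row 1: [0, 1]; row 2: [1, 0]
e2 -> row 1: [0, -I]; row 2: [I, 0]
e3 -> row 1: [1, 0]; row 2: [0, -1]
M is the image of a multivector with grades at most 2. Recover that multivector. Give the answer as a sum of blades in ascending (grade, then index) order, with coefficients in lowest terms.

Method: 1, rho(e1), rho(e2), rho(e3) form a trace-orthogonal basis of the 2x2 complex matrices (tr(X Y) = 2 if X = Y, else 0), so M = m0*1 + m1*rho(e1) + m2*rho(e2) + m3*rho(e3) with m0 = tr(M)/2 = 0, m1 = tr(M rho(e1))/2 = 0, m2 = tr(M rho(e2))/2 = 0, m3 = tr(M rho(e3))/2 = 3/4 - I/3.
Multiplying table entries, the bivector images are rho(e12) = I*rho(e3), rho(e13) = -I*rho(e2), rho(e23) = I*rho(e1); with real blade coefficients the real parts of m0..m3 are the coefficients of 1, e1, e2, e3 and the imaginary parts give the bivectors (e23: Im m1, e13: -Im m2, e12: Im m3).
Answer: 3/4*e3 - 1/3*e12


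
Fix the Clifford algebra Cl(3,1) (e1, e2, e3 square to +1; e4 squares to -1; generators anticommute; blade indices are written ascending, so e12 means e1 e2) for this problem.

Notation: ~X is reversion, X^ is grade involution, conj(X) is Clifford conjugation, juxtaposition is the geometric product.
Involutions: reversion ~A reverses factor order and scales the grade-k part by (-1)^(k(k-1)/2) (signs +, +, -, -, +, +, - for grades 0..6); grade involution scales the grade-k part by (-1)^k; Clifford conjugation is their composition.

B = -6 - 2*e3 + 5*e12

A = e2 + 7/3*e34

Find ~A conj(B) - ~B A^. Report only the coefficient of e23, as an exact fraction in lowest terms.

first term: 5*e1 - 6*e2 + 14/3*e4 + 2*e23 + 14*e34 + 35/3*e1234
second term: 5*e1 + 6*e2 - 14/3*e4 - 2*e23 - 14*e34 - 35/3*e1234
Answer: 4


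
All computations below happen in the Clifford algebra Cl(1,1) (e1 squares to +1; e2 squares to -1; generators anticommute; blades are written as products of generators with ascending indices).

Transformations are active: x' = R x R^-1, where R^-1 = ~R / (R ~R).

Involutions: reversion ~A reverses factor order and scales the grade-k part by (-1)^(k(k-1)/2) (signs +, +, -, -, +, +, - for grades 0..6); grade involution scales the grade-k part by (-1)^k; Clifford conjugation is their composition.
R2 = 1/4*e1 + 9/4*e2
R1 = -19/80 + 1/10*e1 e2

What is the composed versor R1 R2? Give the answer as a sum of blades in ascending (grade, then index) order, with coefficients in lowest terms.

Distribute over the terms of R1 (each basis-blade product reordered to ascending indices, repeated generators contracted through their squares):
(-19/80) R2 = -19/320*e1 - 171/320*e2
(1/10*e1 e2) R2 = -9/40*e1 - 1/40*e2
Summing the partial products and collecting blades:
Answer: -91/320*e1 - 179/320*e2


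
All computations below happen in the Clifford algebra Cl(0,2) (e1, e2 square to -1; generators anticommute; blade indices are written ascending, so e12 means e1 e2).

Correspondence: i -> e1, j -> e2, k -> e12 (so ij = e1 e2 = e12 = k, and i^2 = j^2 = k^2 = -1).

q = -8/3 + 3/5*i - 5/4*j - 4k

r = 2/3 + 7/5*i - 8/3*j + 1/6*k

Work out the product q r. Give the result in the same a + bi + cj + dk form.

In blades: q = -8/3 + 3/5*e1 - 5/4*e2 - 4*e12, r = 2/3 + 7/5*e1 - 8/3*e2 + 1/6*e12.
Distribute q over r term by term (generator squares from the signature, products reordered to ascending indices): (-8/3)*r = -16/9 - 56/15*e1 + 64/9*e2 - 4/9*e12; (3/5*e1)*r = -21/25 + 2/5*e1 - 1/10*e2 - 8/5*e12; (-5/4*e2)*r = -10/3 - 5/24*e1 - 5/6*e2 + 7/4*e12; (-4*e12)*r = 2/3 - 32/3*e1 - 28/5*e2 - 8/3*e12.
Sum: -1189/225 - 341/24*e1 + 26/45*e2 - 533/180*e12; translating back through the correspondence:
Answer: -1189/225 - 341/24*i + 26/45*j - 533/180*k


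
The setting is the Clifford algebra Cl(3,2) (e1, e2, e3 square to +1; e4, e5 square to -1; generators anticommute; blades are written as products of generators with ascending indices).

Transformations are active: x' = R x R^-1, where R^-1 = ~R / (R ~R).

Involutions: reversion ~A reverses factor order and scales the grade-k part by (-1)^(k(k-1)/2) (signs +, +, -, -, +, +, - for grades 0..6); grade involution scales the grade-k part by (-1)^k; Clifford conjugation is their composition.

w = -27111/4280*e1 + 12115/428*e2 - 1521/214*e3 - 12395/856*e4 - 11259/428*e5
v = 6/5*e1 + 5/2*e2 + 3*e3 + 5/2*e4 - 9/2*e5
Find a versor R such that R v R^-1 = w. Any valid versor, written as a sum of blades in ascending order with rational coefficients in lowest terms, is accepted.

Since q(v) = q(w) = -981/100, the sum R = v + w = -4395/856*e1 + 13185/428*e2 - 879/214*e3 - 10255/856*e4 - 13185/428*e5 does the job whenever invertible.
Answer: -4395/856*e1 + 13185/428*e2 - 879/214*e3 - 10255/856*e4 - 13185/428*e5


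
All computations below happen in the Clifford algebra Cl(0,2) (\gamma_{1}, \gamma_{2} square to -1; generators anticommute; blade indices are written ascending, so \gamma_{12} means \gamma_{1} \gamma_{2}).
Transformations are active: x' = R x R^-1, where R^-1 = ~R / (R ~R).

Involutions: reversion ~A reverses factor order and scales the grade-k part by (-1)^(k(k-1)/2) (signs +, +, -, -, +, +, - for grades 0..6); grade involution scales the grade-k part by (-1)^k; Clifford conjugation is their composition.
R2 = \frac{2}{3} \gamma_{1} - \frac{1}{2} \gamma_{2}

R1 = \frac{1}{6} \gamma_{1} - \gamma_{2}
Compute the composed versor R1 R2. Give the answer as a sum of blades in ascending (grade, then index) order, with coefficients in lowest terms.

Distribute over the terms of R1 (each basis-blade product reordered to ascending indices, repeated generators contracted through their squares):
(\frac{1}{6} \gamma_{1}) R2 = -\frac{1}{9} - \frac{1}{12} \gamma_{12}
(-\gamma_{2}) R2 = -\frac{1}{2} + \frac{2}{3} \gamma_{12}
Summing the partial products and collecting blades:
Answer: -\frac{11}{18} + \frac{7}{12} \gamma_{12}


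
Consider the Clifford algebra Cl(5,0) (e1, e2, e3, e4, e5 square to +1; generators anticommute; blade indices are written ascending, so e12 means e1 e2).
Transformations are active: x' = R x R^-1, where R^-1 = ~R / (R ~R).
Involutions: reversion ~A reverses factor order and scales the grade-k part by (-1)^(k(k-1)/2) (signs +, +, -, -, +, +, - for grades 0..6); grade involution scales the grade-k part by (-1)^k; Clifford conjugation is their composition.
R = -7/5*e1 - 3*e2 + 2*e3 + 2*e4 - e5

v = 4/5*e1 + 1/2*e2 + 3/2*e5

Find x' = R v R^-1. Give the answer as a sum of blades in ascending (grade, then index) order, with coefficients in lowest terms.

~R = -7/5*e1 - 3*e2 + 2*e3 + 2*e4 - e5, and R ~R = 499/25, so R^-1 = ~R / (499/25).
R v = -103/25 + 17/10*e12 - 8/5*e13 - 8/5*e14 - 13/10*e15 - e23 - e24 - 4*e25 + 3*e35 + 3*e45
Answer: -554/2495*e1 + 737/998*e2 - 412/499*e3 - 412/499*e4 - 1085/998*e5


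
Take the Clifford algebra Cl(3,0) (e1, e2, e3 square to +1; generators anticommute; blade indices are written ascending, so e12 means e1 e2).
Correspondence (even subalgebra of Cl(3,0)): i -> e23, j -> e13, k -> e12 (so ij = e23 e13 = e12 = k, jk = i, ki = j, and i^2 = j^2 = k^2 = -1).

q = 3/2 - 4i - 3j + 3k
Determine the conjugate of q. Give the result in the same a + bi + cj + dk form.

In blades: q = 3/2 + 3*e12 - 3*e13 - 4*e23.
Quaternion conjugation is reversion on the even subalgebra: the scalar is fixed and every grade-2 blade flips sign, giving 3/2 - 3*e12 + 3*e13 + 4*e23; translating back:
Answer: 3/2 + 4i + 3j - 3k


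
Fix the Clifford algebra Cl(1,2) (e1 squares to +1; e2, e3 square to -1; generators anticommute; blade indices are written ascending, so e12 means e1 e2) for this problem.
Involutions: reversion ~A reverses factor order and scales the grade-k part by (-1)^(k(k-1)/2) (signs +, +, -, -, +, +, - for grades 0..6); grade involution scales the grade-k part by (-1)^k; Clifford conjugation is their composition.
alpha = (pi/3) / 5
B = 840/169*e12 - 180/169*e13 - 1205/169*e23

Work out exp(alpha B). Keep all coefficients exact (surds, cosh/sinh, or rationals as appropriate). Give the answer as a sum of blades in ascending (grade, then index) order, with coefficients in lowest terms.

B^2 term by term: the squares give (840/169)^2*(e12)^2 + (-180/169)^2*(e13)^2 + (-1205/169)^2*(e23)^2 = 705600/28561*(+1) + 32400/28561*(+1) + 1452025/28561*(-1) = -25 (each basis 2-blade squares to minus the product of its generators' squares); cross terms between blades sharing an index anticommute and cancel. So B^2 = -25.
B^2 = -25 — B^2 < 0, so the exponential closes trigonometrically: l = 5, alpha*l = pi/3, so exp(alpha B) = cos(pi/3) + (sin(pi/3)/5)*B = 1/2 + (sqrt(3)/10)*B.
Answer: 1/2 + 84*sqrt(3)/169*e12 - 18*sqrt(3)/169*e13 - 241*sqrt(3)/338*e23


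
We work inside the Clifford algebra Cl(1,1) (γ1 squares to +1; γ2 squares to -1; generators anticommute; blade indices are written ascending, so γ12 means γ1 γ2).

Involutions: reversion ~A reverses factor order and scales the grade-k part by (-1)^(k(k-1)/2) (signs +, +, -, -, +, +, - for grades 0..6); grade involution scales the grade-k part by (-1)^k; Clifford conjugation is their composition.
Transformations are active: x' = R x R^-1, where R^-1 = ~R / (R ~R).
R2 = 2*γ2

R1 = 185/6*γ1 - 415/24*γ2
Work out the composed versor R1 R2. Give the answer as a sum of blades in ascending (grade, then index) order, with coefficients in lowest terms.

Distribute over the terms of R2 (each basis-blade product reordered to ascending indices, repeated generators contracted through their squares):
R1 (2*γ2) = 415/12 + 185/3*γ12
Answer: 415/12 + 185/3*γ12


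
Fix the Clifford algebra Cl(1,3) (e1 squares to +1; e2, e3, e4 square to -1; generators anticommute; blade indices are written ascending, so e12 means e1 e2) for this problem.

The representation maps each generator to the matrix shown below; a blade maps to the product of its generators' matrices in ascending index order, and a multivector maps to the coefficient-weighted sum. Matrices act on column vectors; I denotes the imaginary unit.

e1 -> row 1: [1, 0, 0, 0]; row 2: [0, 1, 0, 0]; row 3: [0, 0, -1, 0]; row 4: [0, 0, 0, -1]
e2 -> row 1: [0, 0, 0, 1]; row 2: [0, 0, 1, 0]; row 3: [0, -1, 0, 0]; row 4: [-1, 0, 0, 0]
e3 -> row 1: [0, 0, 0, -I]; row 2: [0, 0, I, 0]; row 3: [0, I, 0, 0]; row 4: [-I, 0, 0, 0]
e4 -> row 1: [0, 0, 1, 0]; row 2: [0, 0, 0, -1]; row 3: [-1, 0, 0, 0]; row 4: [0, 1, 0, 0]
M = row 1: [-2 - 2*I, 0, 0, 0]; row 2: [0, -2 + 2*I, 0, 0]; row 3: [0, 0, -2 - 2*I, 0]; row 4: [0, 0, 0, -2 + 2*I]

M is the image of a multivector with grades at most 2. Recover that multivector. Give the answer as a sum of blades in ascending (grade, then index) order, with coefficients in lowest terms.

Method: the blade images are trace-orthogonal — tr(rho(e_A) rho(e_B)^-1) = 4 if A = B and 0 otherwise — and rho(e_A)^-1 = (e_A)^2 * rho(e_A) with (e_A)^2 = +1 or -1, so the coefficient of e_A in the preimage is (e_A)^2 * tr(M rho(e_A))/4.
Nonzero projections over blades of grade <= 2: 1: (1)^2 = +1, tr(M 1) = -8, coefficient -2; e23: (e23)^2 = -1, tr(M rho(e23)) = -8, coefficient 2. Every other blade of grade <= 2 projects to 0.
Answer: -2 + 2*e23


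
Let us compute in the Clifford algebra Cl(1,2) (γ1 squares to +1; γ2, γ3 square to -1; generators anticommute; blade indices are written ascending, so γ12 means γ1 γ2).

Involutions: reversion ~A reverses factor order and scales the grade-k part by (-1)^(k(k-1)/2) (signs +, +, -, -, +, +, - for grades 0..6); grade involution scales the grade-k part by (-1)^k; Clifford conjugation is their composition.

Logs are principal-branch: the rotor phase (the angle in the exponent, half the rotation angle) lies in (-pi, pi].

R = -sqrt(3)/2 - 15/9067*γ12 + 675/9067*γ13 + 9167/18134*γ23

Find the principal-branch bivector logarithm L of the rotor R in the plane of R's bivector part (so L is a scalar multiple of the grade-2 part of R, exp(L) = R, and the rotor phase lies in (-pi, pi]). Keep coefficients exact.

The scalar part of R is -sqrt(3)/2, which fixes the principal-branch rotor phase; the unit plane is then the bivector part divided by the sine of that phase, and L is that plane scaled by the phase.
Concretely: cos(phase) = -sqrt(3)/2 gives phase = ±5*pi/6, and since phase/sin(phase) is even the sign is immaterial: L = (phase/sin(phase)) * <R>_2 = (5*pi/3) * <R>_2.
Answer: -25*pi/9067*γ12 + 1125*pi/9067*γ13 + 45835*pi/54402*γ23


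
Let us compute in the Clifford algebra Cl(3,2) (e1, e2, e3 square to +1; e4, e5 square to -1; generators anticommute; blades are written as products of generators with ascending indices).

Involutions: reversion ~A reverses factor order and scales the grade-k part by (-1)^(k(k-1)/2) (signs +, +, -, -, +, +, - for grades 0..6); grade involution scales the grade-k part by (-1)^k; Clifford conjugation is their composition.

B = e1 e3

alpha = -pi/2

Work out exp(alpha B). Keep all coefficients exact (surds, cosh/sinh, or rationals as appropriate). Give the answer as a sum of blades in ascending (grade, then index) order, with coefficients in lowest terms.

B^2 = (1)^2*(e1 e3)^2 = 1*(-1) = -1 (a basis 2-blade squares to minus the product of its generators' squares).
B^2 = -1 — the negative square puts this in the circular regime; l = 1, alpha*l = -pi/2, so exp(alpha B) = cos(-pi/2) + (sin(-pi/2)/1)*B = 0 + (-1)*B.
Answer: -e1 e3


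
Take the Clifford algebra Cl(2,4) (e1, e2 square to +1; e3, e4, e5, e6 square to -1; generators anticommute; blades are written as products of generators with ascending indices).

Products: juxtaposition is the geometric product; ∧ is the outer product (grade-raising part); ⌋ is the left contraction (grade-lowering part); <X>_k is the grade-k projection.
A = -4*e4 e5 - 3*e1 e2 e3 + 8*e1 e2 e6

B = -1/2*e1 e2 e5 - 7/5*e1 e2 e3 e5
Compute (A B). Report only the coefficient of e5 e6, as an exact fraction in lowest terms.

step 1: 21/5*e5 - 3/2*e3 e5 - 4*e5 e6 - 2*e1 e2 e4 + 56/5*e3 e5 e6 - 28/5*e1 e2 e3 e4
Answer: -4


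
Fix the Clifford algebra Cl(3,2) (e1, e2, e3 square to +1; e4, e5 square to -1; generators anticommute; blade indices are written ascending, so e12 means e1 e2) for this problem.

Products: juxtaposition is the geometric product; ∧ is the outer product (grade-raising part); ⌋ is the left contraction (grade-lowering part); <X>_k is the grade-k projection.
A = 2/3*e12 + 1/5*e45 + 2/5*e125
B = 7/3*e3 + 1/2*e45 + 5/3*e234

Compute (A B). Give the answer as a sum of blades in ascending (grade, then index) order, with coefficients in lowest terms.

step 1: -1/10 + 14/9*e123 + 1/5*e124 + 10/9*e134 + 1/3*e235 + 7/15*e345 - 14/15*e1235 + 1/3*e1245 - 2/3*e1345
Answer: -1/10 + 14/9*e123 + 1/5*e124 + 10/9*e134 + 1/3*e235 + 7/15*e345 - 14/15*e1235 + 1/3*e1245 - 2/3*e1345


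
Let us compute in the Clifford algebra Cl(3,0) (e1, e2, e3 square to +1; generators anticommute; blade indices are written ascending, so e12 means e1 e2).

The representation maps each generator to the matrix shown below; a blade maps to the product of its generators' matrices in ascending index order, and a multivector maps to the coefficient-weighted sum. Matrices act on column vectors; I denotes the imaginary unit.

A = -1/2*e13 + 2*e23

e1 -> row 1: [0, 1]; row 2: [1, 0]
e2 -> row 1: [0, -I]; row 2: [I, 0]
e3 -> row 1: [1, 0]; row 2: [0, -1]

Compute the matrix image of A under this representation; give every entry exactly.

Bivector images (products of the table entries): rho(e13) = rho(e1)rho(e3) = row 1: [0, -1]; row 2: [1, 0]; rho(e23) = rho(e2)rho(e3) = row 1: [0, I]; row 2: [I, 0].
M = (-1/2)*rho(e13) + (2)*rho(e23), summed entrywise:
Answer: row 1: [0, 1/2 + 2*I]; row 2: [-1/2 + 2*I, 0]


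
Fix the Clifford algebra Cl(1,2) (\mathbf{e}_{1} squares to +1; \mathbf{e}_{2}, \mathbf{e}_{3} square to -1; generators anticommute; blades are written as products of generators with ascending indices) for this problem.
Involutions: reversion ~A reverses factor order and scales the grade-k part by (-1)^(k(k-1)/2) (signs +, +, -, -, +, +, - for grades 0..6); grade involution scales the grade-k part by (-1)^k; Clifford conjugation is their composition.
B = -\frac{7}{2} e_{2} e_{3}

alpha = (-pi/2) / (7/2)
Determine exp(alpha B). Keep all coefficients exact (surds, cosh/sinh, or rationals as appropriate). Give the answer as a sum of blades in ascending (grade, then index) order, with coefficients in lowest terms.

B^2 = (-\frac{7}{2})^2*(e_{2} e_{3})^2 = \frac{49}{4}*(-1) = -\frac{49}{4} (a basis 2-blade squares to minus the product of its generators' squares).
B^2 = -\frac{49}{4} — a negative square means the series sums to a rotation: l = \frac{7}{2}, alpha*l = - \frac{\pi}{2}, so exp(alpha B) = cos(- \frac{\pi}{2}) + (sin(- \frac{\pi}{2})/(\frac{7}{2}))*B = 0 + (- \frac{2}{7})*B.
Answer: e_{2} e_{3}


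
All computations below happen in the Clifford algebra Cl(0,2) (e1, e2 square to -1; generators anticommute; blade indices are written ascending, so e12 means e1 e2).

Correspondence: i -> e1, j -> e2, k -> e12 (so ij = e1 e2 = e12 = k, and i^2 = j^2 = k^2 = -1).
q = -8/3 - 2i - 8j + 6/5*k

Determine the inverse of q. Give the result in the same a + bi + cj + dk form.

In blades: q = -8/3 - 2*e1 - 8*e2 + 6/5*e12.
With qbar = -8/3 + 2*e1 + 8*e2 - 6/5*e12 (scalar fixed, mapped units negated), q qbar = 17224/225 (the sum of squared coefficients), so q^-1 = qbar / (17224/225) = -75/2153 + 225/8612*e1 + 225/2153*e2 - 135/8612*e12; translating back:
Answer: -75/2153 + 225/8612*i + 225/2153*j - 135/8612*k


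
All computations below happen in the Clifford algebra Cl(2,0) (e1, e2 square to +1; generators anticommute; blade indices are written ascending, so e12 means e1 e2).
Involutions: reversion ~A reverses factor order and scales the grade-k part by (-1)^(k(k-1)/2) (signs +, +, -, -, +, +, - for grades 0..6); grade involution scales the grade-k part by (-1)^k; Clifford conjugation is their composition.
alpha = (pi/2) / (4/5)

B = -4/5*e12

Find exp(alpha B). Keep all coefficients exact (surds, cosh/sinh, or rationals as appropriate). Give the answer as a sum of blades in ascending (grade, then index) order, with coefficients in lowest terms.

B^2 = (-4/5)^2*(e12)^2 = 16/25*(-1) = -16/25 (a basis 2-blade squares to minus the product of its generators' squares).
B^2 = -16/25 — a negative square means the series sums to a rotation: l = 4/5, alpha*l = pi/2, so exp(alpha B) = cos(pi/2) + (sin(pi/2)/(4/5))*B = 0 + (5/4)*B.
Answer: -e12


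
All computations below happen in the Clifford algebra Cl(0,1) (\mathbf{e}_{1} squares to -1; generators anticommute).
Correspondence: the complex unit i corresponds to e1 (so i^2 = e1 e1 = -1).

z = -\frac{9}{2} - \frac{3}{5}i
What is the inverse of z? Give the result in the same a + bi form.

In blades: z = -\frac{9}{2} - \frac{3}{5} e_{1}.
With qbar = -\frac{9}{2} + \frac{3}{5} e_{1} (scalar fixed, mapped units negated), z qbar = \frac{2061}{100} (the sum of squared coefficients), so z^-1 = qbar / (\frac{2061}{100}) = -\frac{50}{229} + \frac{20}{687} e_{1}; translating back:
Answer: -\frac{50}{229} + \frac{20}{687}i


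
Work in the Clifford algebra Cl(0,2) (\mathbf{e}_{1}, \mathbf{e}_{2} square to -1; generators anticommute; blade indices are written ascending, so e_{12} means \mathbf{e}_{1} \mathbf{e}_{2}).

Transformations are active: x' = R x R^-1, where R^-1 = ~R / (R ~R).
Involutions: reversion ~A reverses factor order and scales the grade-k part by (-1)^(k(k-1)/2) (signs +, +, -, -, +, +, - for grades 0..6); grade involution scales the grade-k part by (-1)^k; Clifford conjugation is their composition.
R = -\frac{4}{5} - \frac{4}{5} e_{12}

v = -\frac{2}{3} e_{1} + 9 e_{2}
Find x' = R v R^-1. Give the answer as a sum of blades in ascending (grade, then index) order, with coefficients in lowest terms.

~R = -\frac{4}{5} + \frac{4}{5} e_{12}, and R ~R = \frac{32}{25}, so R^-1 = ~R / (\frac{32}{25}).
R v = \frac{116}{15} e_{1} - \frac{20}{3} e_{2}
Answer: -9 e_{1} - \frac{2}{3} e_{2}


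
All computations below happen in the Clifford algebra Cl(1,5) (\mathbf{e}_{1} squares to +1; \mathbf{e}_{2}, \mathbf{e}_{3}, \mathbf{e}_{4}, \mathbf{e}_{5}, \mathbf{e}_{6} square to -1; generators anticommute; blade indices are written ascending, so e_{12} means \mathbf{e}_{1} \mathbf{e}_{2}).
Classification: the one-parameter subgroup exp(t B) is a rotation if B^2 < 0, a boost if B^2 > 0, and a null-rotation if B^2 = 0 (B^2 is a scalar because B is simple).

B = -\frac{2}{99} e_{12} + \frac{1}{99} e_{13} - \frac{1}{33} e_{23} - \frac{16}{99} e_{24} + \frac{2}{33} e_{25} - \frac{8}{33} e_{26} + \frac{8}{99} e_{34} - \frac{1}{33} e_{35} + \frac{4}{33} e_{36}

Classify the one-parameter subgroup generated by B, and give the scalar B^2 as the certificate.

B^2 term by term: the squares give (-\frac{2}{99})^2*(e_{12})^2 + (\frac{1}{99})^2*(e_{13})^2 + (-\frac{1}{33})^2*(e_{23})^2 + (-\frac{16}{99})^2*(e_{24})^2 + (\frac{2}{33})^2*(e_{25})^2 + (-\frac{8}{33})^2*(e_{26})^2 + (\frac{8}{99})^2*(e_{34})^2 + (-\frac{1}{33})^2*(e_{35})^2 + (\frac{4}{33})^2*(e_{36})^2 = \frac{4}{9801}*(+1) + \frac{1}{9801}*(+1) + \frac{1}{1089}*(-1) + \frac{256}{9801}*(-1) + \frac{4}{1089}*(-1) + \frac{64}{1089}*(-1) + \frac{64}{9801}*(-1) + \frac{1}{1089}*(-1) + \frac{16}{1089}*(-1) = -\frac{1}{9} (each basis 2-blade squares to minus the product of its generators' squares); cross terms between blades sharing an index anticommute and cancel; the commuting (index-disjoint) pairs give grade-4 terms 2*c*c'*(blade product), which cancel blade by blade — e_{1234}: -\frac{32}{9801} + \frac{32}{9801} = 0; e_{1235}: \frac{4}{3267} - \frac{4}{3267} = 0; e_{1236}: -\frac{16}{3267} + \frac{16}{3267} = 0; e_{2345}: -\frac{32}{3267} + \frac{32}{3267} = 0; e_{2346}: \frac{128}{3267} - \frac{128}{3267} = 0; e_{2356}: -\frac{16}{1089} + \frac{16}{1089} = 0 — confirming B is simple. So B^2 = -\frac{1}{9}.
Answer: rotation, certificate B^2 = -\frac{1}{9}. Certificate logic: -\frac{1}{9} is a conjugation-invariant scalar, so its sign fixes rotation versus boost versus null-rotation outright.


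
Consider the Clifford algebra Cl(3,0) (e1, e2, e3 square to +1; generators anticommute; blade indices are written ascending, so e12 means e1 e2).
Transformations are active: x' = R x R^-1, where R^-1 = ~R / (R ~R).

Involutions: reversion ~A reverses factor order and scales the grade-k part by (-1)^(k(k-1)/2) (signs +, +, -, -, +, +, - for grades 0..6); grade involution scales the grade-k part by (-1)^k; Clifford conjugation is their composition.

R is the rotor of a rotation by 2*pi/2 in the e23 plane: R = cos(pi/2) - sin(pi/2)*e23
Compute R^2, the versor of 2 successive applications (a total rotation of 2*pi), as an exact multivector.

Because a rotor carries half the rotation angle, composing 2 copies of this e23-plane rotor multiplies the phase: 2*(pi/2) = pi, hence R^2 = cos(pi) - sin(pi)*e23.
cos(pi) = -1 and sin(pi) = 0, so R^2 = -1. The total rotation 2*pi is 1 full turn, so every vector returns to itself, yet the rotor is -1, on the OTHER sheet of the double cover (an odd number of 2*pi turns).
Answer: -1


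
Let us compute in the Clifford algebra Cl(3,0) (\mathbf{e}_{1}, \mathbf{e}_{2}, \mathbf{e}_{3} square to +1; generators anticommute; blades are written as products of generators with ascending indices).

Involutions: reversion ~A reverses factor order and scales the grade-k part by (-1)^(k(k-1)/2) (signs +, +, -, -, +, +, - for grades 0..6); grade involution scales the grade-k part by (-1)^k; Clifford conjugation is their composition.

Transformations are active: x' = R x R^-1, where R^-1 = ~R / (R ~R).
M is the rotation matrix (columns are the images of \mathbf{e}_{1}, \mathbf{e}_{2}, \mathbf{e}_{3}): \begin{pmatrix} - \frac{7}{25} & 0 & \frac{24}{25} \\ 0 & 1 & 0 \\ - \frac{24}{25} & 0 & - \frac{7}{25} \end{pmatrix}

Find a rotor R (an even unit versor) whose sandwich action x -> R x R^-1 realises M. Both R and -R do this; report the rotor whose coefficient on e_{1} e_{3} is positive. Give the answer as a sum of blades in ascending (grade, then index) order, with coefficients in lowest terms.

Method: write R = a + b12*e_{1} e_{2} + b13*e_{1} e_{3} + b23*e_{2} e_{3} with a^2 + b12^2 + b13^2 + b23^2 = 1 (so R^-1 = ~R). Expanding the columns R e_j ~R gives tr M = 4a^2 - 1 and, from the antisymmetric part, M21 - M12 = -4a*b12, M13 - M31 = 4a*b13, M32 - M23 = -4a*b23.
Here tr M = \frac{11}{25}, so a^2 = (1 + tr M)/4 = \frac{9}{25} and a = ±\frac{3}{5}. Taking a = \frac{3}{5}: M21 - M12 = 0, M13 - M31 = \frac{48}{25}, M32 - M23 = 0, giving b12 = 0, b13 = \frac{4}{5}, b23 = 0, i.e. R = \frac{3}{5} + \frac{4}{5} e_{1} e_{3}.
Its e_{1} e_{3} coefficient is already positive.
Answer: \frac{3}{5} + \frac{4}{5} e_{1} e_{3}. Key observation: the double cover Spin(3) -> SO(3) sends R and -R to the same matrix (trace \frac{11}{25} here), so the stated sign of the e_{1} e_{3} coefficient is what selects one sheet.


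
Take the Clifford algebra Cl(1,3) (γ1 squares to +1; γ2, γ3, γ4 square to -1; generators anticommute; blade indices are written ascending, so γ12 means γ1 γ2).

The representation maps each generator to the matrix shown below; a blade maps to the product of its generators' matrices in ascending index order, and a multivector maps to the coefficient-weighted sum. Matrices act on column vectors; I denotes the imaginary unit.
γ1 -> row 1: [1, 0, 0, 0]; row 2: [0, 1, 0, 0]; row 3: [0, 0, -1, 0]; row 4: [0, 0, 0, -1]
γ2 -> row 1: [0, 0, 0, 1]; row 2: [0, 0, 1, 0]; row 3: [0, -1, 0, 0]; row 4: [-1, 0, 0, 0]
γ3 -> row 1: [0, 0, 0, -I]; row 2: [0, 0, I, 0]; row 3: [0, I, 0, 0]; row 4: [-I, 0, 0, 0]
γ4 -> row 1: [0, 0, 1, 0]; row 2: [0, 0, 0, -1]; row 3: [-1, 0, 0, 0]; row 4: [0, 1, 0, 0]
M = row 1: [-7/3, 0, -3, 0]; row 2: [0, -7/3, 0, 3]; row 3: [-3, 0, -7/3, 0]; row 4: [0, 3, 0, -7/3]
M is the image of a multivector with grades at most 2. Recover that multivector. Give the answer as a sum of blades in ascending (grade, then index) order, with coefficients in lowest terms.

Method: the blade images are trace-orthogonal — tr(rho(e_A) rho(e_B)^-1) = 4 if A = B and 0 otherwise — and rho(e_A)^-1 = (e_A)^2 * rho(e_A) with (e_A)^2 = +1 or -1, so the coefficient of e_A in the preimage is (e_A)^2 * tr(M rho(e_A))/4.
Nonzero projections over blades of grade <= 2: 1: (1)^2 = +1, tr(M 1) = -28/3, coefficient -7/3; γ14: (γ14)^2 = +1, tr(M rho(γ14)) = -12, coefficient -3. Every other blade of grade <= 2 projects to 0.
Answer: -7/3 - 3*γ14


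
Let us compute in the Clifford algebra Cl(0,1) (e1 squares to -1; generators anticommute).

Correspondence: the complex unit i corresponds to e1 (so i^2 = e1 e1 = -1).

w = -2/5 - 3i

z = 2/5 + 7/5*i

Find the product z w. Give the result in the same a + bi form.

In blades: z = 2/5 + 7/5*e1, w = -2/5 - 3*e1.
Distribute z over w term by term (generator squares from the signature, products reordered to ascending indices): (2/5)*w = -4/25 - 6/5*e1; (7/5*e1)*w = 21/5 - 14/25*e1.
Sum: 101/25 - 44/25*e1; translating back through the correspondence:
Answer: 101/25 - 44/25*i


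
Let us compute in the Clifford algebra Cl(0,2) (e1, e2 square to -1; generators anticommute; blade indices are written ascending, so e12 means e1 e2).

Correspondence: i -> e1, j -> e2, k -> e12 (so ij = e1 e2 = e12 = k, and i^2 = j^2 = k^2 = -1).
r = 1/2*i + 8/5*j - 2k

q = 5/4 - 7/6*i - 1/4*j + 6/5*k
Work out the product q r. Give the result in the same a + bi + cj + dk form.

In blades: q = 5/4 - 7/6*e1 - 1/4*e2 + 6/5*e12, r = 1/2*e1 + 8/5*e2 - 2*e12.
Distribute q over r term by term (generator squares from the signature, products reordered to ascending indices): (5/4)*r = 5/8*e1 + 2*e2 - 5/2*e12; (-7/6*e1)*r = 7/12 - 7/3*e2 - 28/15*e12; (-1/4*e2)*r = 2/5 + 1/2*e1 + 1/8*e12; (6/5*e12)*r = 12/5 - 48/25*e1 + 3/5*e2.
Sum: 203/60 - 159/200*e1 + 4/15*e2 - 509/120*e12; translating back through the correspondence:
Answer: 203/60 - 159/200*i + 4/15*j - 509/120*k


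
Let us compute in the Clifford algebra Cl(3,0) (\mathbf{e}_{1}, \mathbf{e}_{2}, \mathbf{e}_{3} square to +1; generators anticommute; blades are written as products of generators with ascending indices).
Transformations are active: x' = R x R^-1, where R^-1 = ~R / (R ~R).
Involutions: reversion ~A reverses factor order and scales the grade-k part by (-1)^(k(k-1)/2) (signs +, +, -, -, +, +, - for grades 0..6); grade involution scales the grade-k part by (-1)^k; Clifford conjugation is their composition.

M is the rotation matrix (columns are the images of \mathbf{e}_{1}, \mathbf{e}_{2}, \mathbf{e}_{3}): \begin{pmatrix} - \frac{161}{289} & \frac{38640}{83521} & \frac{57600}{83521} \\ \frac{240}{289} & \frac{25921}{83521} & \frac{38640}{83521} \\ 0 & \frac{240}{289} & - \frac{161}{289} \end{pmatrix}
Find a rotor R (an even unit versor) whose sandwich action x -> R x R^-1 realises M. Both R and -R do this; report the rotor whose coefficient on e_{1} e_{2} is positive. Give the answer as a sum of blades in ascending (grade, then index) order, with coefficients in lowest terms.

Method: write R = a + b12*e_{1} e_{2} + b13*e_{1} e_{3} + b23*e_{2} e_{3} with a^2 + b12^2 + b13^2 + b23^2 = 1 (so R^-1 = ~R). Expanding the columns R e_j ~R gives tr M = 4a^2 - 1 and, from the antisymmetric part, M21 - M12 = -4a*b12, M13 - M31 = 4a*b13, M32 - M23 = -4a*b23.
Here tr M = -\frac{67137}{83521}, so a^2 = (1 + tr M)/4 = \frac{4096}{83521} and a = ±\frac{64}{289}. Taking a = \frac{64}{289}: M21 - M12 = \frac{30720}{83521}, M13 - M31 = \frac{57600}{83521}, M32 - M23 = \frac{30720}{83521}, giving b12 = -\frac{120}{289}, b13 = \frac{225}{289}, b23 = -\frac{120}{289}, i.e. R = \frac{64}{289} - \frac{120}{289} e_{1} e_{2} + \frac{225}{289} e_{1} e_{3} - \frac{120}{289} e_{2} e_{3}.
Its e_{1} e_{2} coefficient is negative, so report the other preimage -R.
Answer: -\frac{64}{289} + \frac{120}{289} e_{1} e_{2} - \frac{225}{289} e_{1} e_{3} + \frac{120}{289} e_{2} e_{3}. Uniqueness: Spin(3) -> SO(3) maps R and -R to the same rotation of trace -\frac{67137}{83521}; fixing the sign of the e_{1} e_{2} coefficient removes the ambiguity.


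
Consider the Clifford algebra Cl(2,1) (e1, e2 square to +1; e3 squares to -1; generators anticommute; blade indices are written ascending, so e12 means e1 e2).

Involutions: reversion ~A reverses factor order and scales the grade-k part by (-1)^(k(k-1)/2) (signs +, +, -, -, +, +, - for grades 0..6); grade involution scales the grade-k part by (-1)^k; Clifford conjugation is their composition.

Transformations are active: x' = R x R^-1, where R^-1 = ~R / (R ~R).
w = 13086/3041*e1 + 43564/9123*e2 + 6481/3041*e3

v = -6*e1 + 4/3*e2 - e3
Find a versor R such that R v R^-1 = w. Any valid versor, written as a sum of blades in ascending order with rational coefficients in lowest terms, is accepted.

The midline construction: v and w both square to 331/9, so reflecting in their sum -5160/3041*e1 + 18576/3041*e2 + 3440/3041*e3 exchanges them.
Answer: -5160/3041*e1 + 18576/3041*e2 + 3440/3041*e3


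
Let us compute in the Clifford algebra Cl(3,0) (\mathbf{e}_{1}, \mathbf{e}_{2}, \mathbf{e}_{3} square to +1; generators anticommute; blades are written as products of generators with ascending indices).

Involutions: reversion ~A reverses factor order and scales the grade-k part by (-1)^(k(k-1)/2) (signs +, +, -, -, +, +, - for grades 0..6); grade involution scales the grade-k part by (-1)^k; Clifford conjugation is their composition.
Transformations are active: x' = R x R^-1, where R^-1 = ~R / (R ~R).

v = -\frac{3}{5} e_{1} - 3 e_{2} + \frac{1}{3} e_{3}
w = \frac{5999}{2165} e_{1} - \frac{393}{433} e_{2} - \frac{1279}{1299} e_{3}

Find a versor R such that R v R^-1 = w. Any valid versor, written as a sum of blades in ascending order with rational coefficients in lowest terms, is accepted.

Here q(v) = q(w) = \frac{2131}{225}; the classical choice R = v + w = \frac{940}{433} e_{1} - \frac{1692}{433} e_{2} - \frac{282}{433} e_{3} then realises v -> w under the sandwich.
Answer: \frac{940}{433} e_{1} - \frac{1692}{433} e_{2} - \frac{282}{433} e_{3}


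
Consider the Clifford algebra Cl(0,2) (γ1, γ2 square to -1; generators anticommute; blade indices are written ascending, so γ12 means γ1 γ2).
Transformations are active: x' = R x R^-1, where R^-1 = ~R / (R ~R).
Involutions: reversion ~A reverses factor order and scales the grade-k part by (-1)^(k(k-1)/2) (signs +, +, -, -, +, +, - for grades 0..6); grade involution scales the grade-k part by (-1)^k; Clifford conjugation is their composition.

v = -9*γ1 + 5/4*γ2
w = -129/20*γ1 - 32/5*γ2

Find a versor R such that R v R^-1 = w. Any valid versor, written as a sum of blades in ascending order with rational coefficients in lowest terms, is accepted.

Here q(v) = q(w) = -1321/16; the classical choice R = v + w = -309/20*γ1 - 103/20*γ2 then realises v -> w under the sandwich.
Answer: -309/20*γ1 - 103/20*γ2
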